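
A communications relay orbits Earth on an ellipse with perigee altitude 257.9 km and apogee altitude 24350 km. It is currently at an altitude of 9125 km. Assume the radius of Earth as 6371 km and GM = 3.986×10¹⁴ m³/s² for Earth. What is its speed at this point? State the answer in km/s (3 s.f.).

v ≈ 5.49 km/s

r_p = 6371 + 257.9 = 6628.9 km = 6.6289×10⁶ m.
r_a = 6371 + 24350 = 30721 km = 3.0721×10⁷ m.
r = 6371 + 9125 = 15496 km = 1.550×10⁷ m.
Semi-major axis a = (r_p + r_a)/2 = 18675 km = 1.867×10⁷ m.
Vis-viva: v² = μ(2/r − 1/a) = 3.986×10¹⁴ × (1.291×10⁻⁷ − 5.355×10⁻⁸) = 3.010×10⁷ m²/s².
v = 5486 m/s = 5.486 km/s.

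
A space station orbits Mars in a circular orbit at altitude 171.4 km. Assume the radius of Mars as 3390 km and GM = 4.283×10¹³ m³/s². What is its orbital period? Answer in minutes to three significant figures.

T ≈ 108 minutes

r = 3390 + 171.4 = 3561.4 km = 3.5614×10⁶ m.
Kepler's third law: T = 2π√(r³/μ) = 2π√((3.561×10⁶)³ / 4.283×10¹³).
r³/μ = 1.055×10⁶ s², so T = 2π × 1.027×10³ = 6.453×10³ s.
Converting: 6.453×10³ s ÷ 60.00 = 107.5 minutes.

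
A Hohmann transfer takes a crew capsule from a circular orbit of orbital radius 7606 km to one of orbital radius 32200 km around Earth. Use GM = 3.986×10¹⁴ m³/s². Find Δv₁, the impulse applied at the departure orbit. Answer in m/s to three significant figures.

Δv ≈ 1970 m/s

r₁ = 7606 km = 7.606×10⁶ m.
r₂ = 32200 km = 3.220×10⁷ m.
Transfer ellipse a_t = (r₁ + r₂)/2 = 1.990×10⁷ m.
At r₁: circular v_c1 = √(μ/r₁) = 7239 m/s; transfer-perigee v_p = √[μ(2/r₁ − 1/a_t)] = 9208 m/s.
Δv₁ = v_p − v_c1 = 1969 m/s.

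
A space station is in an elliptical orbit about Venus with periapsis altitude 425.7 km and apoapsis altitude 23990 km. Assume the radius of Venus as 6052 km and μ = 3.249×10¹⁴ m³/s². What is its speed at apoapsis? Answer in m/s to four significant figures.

v ≈ 1959 m/s

r_p = 6052 + 425.7 = 6477.7 km = 6.4777×10⁶ m.
r_a = 6052 + 23990 = 30042 km = 3.0042×10⁷ m.
Semi-major axis a = (r_p + r_a)/2 = 18260 km = 1.826×10⁷ m.
Vis-viva: v² = μ(2/r − 1/a) = 3.249×10¹⁴ × (6.657×10⁻⁸ − 5.476×10⁻⁸) = 3.837×10⁶ m²/s².
v = 1959 m/s.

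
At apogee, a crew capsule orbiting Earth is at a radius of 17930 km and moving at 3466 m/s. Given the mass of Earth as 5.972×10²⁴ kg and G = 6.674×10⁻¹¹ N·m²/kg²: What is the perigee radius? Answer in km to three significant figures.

μ = GM = 6.674×10⁻¹¹ × 5.972×10²⁴ = 3.986×10¹⁴ m³/s².
r_a = 1.793×10⁷ m.
Specific energy ε = v²/2 − μ/r = -1.622×10⁷ J/kg, so a = −μ/(2ε) = 1.228×10⁷ m.
The apsides satisfy r_p + r_a = 2a, so the perigee radius is 2a − r_a = 6.639×10⁶ m = 6638.7 km.

perigee radius ≈ 6640 km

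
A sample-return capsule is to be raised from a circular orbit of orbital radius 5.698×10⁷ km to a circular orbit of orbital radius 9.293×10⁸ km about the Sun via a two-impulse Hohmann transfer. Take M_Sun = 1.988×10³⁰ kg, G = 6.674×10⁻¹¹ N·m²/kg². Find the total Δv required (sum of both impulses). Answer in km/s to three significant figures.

μ = GM = 6.674×10⁻¹¹ × 1.988×10³⁰ = 1.327×10²⁰ m³/s².
r₁ = 5.698×10⁷ km = 5.698×10¹⁰ m.
r₂ = 9.293×10⁸ km = 9.293×10¹¹ m.
Transfer ellipse a_t = (r₁ + r₂)/2 = 4.931×10¹¹ m.
At r₁: circular v_c1 = √(μ/r₁) = 48250 m/s; transfer-perihelion v_p = √[μ(2/r₁ − 1/a_t)] = 66240 m/s.
Δv₁ = v_p − v_c1 = 17990 m/s.
At r₂: circular v_c2 = √(μ/r₂) = 11950 m/s; transfer-aphelion v_a = √[μ(2/r₂ − 1/a_t)] = 4062 m/s.
Δv₂ = v_c2 − v_a = 7887 m/s.
Total Δv = Δv₁ + Δv₂ = 25870 m/s = 25.87 km/s.

Δv_total ≈ 25.9 km/s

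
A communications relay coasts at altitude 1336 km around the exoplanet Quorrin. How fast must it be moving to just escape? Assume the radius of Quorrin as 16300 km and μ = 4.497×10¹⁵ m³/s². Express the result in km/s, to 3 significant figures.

r = 16300 + 1336 = 17636 km = 1.7636×10⁷ m.
Escape speed v_esc = √(2μ/r) = √(2 × 4.497×10¹⁵ / 1.764×10⁷) = √(5.100×10⁸) = 22580 m/s.
= 22.58 km/s.

v_esc ≈ 22.6 km/s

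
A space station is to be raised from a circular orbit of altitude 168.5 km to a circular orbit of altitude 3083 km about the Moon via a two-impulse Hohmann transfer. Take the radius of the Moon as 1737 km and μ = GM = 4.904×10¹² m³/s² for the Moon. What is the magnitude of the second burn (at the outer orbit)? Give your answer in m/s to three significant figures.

Δv ≈ 249 m/s

r₁ = 1737 + 168.5 = 1905.5 km = 1.9055×10⁶ m.
r₂ = 1737 + 3083 = 4820.0 km = 4.8200×10⁶ m.
Transfer ellipse a_t = (r₁ + r₂)/2 = 3.363×10⁶ m.
At r₁: circular v_c1 = √(μ/r₁) = 1604 m/s; transfer-perilune v_p = √[μ(2/r₁ − 1/a_t)] = 1921 m/s.
At r₂: circular v_c2 = √(μ/r₂) = 1009 m/s; transfer-apolune v_a = √[μ(2/r₂ − 1/a_t)] = 759.3 m/s.
Δv₂ = v_c2 − v_a = 249.4 m/s.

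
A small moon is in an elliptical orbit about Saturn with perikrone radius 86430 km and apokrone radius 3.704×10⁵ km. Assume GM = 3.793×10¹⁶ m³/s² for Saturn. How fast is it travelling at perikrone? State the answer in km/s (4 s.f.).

Semi-major axis a = (r_p + r_a)/2 = 2.2842×10⁵ km = 2.284×10⁸ m.
Vis-viva: v² = μ(2/r − 1/a) = 3.793×10¹⁶ × (2.314×10⁻⁸ − 4.378×10⁻⁹) = 7.116×10⁸ m²/s².
v = 26680 m/s = 26.68 km/s.

v ≈ 26.68 km/s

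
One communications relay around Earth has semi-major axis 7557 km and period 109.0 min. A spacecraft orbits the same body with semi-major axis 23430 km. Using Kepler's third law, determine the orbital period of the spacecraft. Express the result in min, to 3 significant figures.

Kepler's third law: T² ∝ a³, so T₂ = T₁ (a₂/a₁)^(3/2).
a₂/a₁ = 3.100, (a₂/a₁)^(3/2) = 5.459.
T₂ = 109.0 × 5.459 = 595.1 min.

T₂ ≈ 595 min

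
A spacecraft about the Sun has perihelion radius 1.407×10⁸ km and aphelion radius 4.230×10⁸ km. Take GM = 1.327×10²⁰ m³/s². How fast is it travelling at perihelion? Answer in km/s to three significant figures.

Semi-major axis a = (r_p + r_a)/2 = 2.8185×10⁸ km = 2.818×10¹¹ m.
Vis-viva: v² = μ(2/r − 1/a) = 1.327×10²⁰ × (1.421×10⁻¹¹ − 3.548×10⁻¹²) = 1.415×10⁹ m²/s².
v = 37620 m/s = 37.62 km/s.

v ≈ 37.6 km/s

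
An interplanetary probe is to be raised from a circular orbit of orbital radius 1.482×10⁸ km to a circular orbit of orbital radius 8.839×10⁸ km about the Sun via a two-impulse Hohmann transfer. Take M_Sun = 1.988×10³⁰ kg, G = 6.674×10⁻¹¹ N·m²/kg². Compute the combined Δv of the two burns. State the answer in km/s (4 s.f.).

μ = GM = 6.674×10⁻¹¹ × 1.988×10³⁰ = 1.327×10²⁰ m³/s².
r₁ = 1.482×10⁸ km = 1.482×10¹¹ m.
r₂ = 8.839×10⁸ km = 8.839×10¹¹ m.
Transfer ellipse a_t = (r₁ + r₂)/2 = 5.160×10¹¹ m.
At r₁: circular v_c1 = √(μ/r₁) = 29920 m/s; transfer-perihelion v_p = √[μ(2/r₁ − 1/a_t)] = 39160 m/s.
Δv₁ = v_p − v_c1 = 9238 m/s.
At r₂: circular v_c2 = √(μ/r₂) = 12250 m/s; transfer-aphelion v_a = √[μ(2/r₂ − 1/a_t)] = 6566 m/s.
Δv₂ = v_c2 − v_a = 5686 m/s.
Total Δv = Δv₁ + Δv₂ = 14920 m/s = 14.92 km/s.

Δv_total ≈ 14.92 km/s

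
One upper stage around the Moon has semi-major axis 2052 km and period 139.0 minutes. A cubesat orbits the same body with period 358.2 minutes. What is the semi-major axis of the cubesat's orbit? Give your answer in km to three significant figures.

Kepler's third law: a³ ∝ T², so a₂ = a₁ (T₂/T₁)^(2/3).
T₂/T₁ = 2.577, (T₂/T₁)^(2/3) = 1.880.
a₂ = 2052 × 1.880 = 3857 km.

a₂ ≈ 3860 km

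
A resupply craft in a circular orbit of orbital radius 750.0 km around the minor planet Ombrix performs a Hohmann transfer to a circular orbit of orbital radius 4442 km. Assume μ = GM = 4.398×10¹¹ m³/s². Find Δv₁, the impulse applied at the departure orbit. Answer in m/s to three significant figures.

Δv ≈ 236 m/s

r₁ = 750.0 km = 7.500×10⁵ m.
r₂ = 4442 km = 4.442×10⁶ m.
Transfer ellipse a_t = (r₁ + r₂)/2 = 2.596×10⁶ m.
At r₁: circular v_c1 = √(μ/r₁) = 765.8 m/s; transfer-periapsis v_p = √[μ(2/r₁ − 1/a_t)] = 1002 m/s.
Δv₁ = v_p − v_c1 = 235.9 m/s.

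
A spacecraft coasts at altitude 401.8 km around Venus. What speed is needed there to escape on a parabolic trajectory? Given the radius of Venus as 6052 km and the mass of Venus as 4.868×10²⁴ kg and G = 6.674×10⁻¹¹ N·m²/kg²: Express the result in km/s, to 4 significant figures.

μ = GM = 6.674×10⁻¹¹ × 4.868×10²⁴ = 3.249×10¹⁴ m³/s².
r = 6052 + 401.8 = 6453.8 km = 6.4538×10⁶ m.
Escape speed v_esc = √(2μ/r) = √(2 × 3.249×10¹⁴ / 6.454×10⁶) = √(1.007×10⁸) = 10030 m/s.
= 10.03 km/s.

v_esc ≈ 10.03 km/s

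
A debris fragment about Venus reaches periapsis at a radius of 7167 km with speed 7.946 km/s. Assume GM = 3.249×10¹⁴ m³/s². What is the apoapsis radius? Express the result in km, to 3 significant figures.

r_p = 7.167×10⁶ m.
Specific energy ε = v²/2 − μ/r = -1.376×10⁷ J/kg, so a = −μ/(2ε) = 1.180×10⁷ m.
The apsides satisfy r_p + r_a = 2a, so the apoapsis radius is 2a − r_p = 1.644×10⁷ m = 16439 km.

apoapsis radius ≈ 16400 km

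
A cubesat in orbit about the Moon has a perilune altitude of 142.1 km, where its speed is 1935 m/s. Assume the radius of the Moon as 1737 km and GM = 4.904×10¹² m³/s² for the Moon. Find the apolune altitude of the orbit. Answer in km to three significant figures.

apolune altitude ≈ 3030 km

r_p = 1737 + 142.1 = 1879.1 km = 1.879×10⁶ m.
Specific energy ε = v²/2 − μ/r = -7.376×10⁵ J/kg, so a = −μ/(2ε) = 3.324×10⁶ m.
The apsides satisfy r_p + r_a = 2a, so the apolune radius is 2a − r_p = 4.769×10⁶ m = 4769.1 km.
Apolune altitude = 4769.1 − 1737 = 3032.1 km.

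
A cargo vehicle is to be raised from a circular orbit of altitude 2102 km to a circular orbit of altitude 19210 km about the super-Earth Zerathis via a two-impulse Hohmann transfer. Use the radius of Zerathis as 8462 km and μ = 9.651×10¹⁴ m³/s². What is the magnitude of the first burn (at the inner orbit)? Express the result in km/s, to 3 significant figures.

Δv ≈ 1.94 km/s

r₁ = 8462 + 2102 = 10564 km = 1.0564×10⁷ m.
r₂ = 8462 + 19210 = 27672 km = 2.7672×10⁷ m.
Transfer ellipse a_t = (r₁ + r₂)/2 = 1.912×10⁷ m.
At r₁: circular v_c1 = √(μ/r₁) = 9558 m/s; transfer-periapsis v_p = √[μ(2/r₁ − 1/a_t)] = 11500 m/s.
Δv₁ = v_p − v_c1 = 1941 m/s.
= 1.941 km/s.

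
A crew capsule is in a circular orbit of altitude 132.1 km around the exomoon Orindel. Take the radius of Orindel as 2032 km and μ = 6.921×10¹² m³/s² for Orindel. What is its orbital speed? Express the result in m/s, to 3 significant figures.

r = 2032 + 132.1 = 2164.1 km = 2.1641×10⁶ m.
For a circular orbit v = √(μ/r) = √(6.921×10¹² / 2.164×10⁶) = √(3.198×10⁶) = 1788 m/s.

v ≈ 1790 m/s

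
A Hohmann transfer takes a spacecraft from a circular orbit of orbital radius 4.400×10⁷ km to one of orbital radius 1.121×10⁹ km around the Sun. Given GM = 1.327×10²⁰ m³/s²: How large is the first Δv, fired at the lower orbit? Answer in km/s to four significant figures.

r₁ = 4.400×10⁷ km = 4.400×10¹⁰ m.
r₂ = 1.121×10⁹ km = 1.121×10¹² m.
Transfer ellipse a_t = (r₁ + r₂)/2 = 5.825×10¹¹ m.
At r₁: circular v_c1 = √(μ/r₁) = 54920 m/s; transfer-perihelion v_p = √[μ(2/r₁ − 1/a_t)] = 76180 m/s.
Δv₁ = v_p − v_c1 = 21270 m/s.
= 21.27 km/s.

Δv ≈ 21.27 km/s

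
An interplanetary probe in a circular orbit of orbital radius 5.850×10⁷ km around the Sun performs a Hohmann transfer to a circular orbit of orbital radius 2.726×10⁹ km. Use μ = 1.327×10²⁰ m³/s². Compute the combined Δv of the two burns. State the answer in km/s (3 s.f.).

r₁ = 5.850×10⁷ km = 5.850×10¹⁰ m.
r₂ = 2.726×10⁹ km = 2.726×10¹² m.
Transfer ellipse a_t = (r₁ + r₂)/2 = 1.392×10¹² m.
At r₁: circular v_c1 = √(μ/r₁) = 47630 m/s; transfer-perihelion v_p = √[μ(2/r₁ − 1/a_t)] = 66640 m/s.
Δv₁ = v_p − v_c1 = 19020 m/s.
At r₂: circular v_c2 = √(μ/r₂) = 6977 m/s; transfer-aphelion v_a = √[μ(2/r₂ − 1/a_t)] = 1430 m/s.
Δv₂ = v_c2 − v_a = 5547 m/s.
Total Δv = Δv₁ + Δv₂ = 24560 m/s = 24.56 km/s.

Δv_total ≈ 24.6 km/s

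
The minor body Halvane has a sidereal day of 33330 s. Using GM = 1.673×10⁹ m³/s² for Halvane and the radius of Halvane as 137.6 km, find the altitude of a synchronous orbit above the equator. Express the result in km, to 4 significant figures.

A synchronous orbit has period T, so by Kepler's third law a = (μT²/4π²)^(1/3).
μT²/4π² = 1.673×10⁹ × (3.333×10⁴)² / 39.48 = 4.708×10¹⁶ m³.
a = 3.611×10⁵ m = 361.08 km.
Altitude h = a − R = 361.08 − 137.6 = 223.48 km.

h_sync ≈ 223.5 km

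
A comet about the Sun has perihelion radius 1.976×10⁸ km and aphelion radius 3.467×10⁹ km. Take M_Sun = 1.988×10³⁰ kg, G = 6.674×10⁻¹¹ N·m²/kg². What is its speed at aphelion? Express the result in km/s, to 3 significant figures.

μ = GM = 6.674×10⁻¹¹ × 1.988×10³⁰ = 1.327×10²⁰ m³/s².
Semi-major axis a = (r_p + r_a)/2 = 1.8323×10⁹ km = 1.832×10¹² m.
Vis-viva: v² = μ(2/r − 1/a) = 1.327×10²⁰ × (5.769×10⁻¹³ − 5.458×10⁻¹³) = 4.127×10⁶ m²/s².
v = 2032 m/s = 2.032 km/s.

v ≈ 2.03 km/s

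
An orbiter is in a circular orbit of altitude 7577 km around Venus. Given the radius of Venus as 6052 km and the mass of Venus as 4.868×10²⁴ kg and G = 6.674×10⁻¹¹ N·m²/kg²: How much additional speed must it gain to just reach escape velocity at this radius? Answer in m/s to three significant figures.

μ = GM = 6.674×10⁻¹¹ × 4.868×10²⁴ = 3.249×10¹⁴ m³/s².
r = 6052 + 7577 = 13629 km = 1.3629×10⁷ m.
Circular speed v_c = √(μ/r) = 4882 m/s.
Escape speed v_esc = √(2μ/r) = √2 × v_c = 6905 m/s.
Δv = v_esc − v_c = 2022 m/s.

Δv ≈ 2020 m/s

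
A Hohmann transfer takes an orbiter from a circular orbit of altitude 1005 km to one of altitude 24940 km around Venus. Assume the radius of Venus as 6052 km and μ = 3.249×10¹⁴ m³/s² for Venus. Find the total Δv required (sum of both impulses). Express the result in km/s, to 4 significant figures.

Δv_total ≈ 3.141 km/s

r₁ = 6052 + 1005 = 7057.0 km = 7.0570×10⁶ m.
r₂ = 6052 + 24940 = 30992 km = 3.0992×10⁷ m.
Transfer ellipse a_t = (r₁ + r₂)/2 = 1.902×10⁷ m.
At r₁: circular v_c1 = √(μ/r₁) = 6785 m/s; transfer-periapsis v_p = √[μ(2/r₁ − 1/a_t)] = 8660 m/s.
Δv₁ = v_p − v_c1 = 1875 m/s.
At r₂: circular v_c2 = √(μ/r₂) = 3238 m/s; transfer-apoapsis v_a = √[μ(2/r₂ − 1/a_t)] = 1972 m/s.
Δv₂ = v_c2 − v_a = 1266 m/s.
Total Δv = Δv₁ + Δv₂ = 3141 m/s = 3.141 km/s.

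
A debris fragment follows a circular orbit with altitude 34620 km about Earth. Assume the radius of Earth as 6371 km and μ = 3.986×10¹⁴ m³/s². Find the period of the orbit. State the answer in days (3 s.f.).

T ≈ 0.956 days

r = 6371 + 34620 = 40991 km = 4.0991×10⁷ m.
Kepler's third law: T = 2π√(r³/μ) = 2π√((4.099×10⁷)³ / 3.986×10¹⁴).
r³/μ = 1.728×10⁸ s², so T = 2π × 1.315×10⁴ = 8.259×10⁴ s.
Converting: 8.259×10⁴ s ÷ 86400 = 0.9559 days.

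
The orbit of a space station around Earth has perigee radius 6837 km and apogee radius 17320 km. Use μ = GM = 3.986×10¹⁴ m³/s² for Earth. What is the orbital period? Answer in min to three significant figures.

Semi-major axis a = (r_p + r_a)/2 = (6837.0 + 17320)/2 = 12078 km = 1.208×10⁷ m.
By Kepler's third law T = 2π√(a³/μ) = 2π × 2.103×10³ = 1.321×10⁴ s.
= 220.2 min.

T ≈ 220 min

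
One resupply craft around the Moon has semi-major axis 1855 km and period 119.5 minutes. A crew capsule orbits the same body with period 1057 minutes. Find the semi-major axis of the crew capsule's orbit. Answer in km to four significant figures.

a₂ ≈ 7934 km

Kepler's third law: a³ ∝ T², so a₂ = a₁ (T₂/T₁)^(2/3).
T₂/T₁ = 8.845, (T₂/T₁)^(2/3) = 4.277.
a₂ = 1855 × 4.277 = 7934 km.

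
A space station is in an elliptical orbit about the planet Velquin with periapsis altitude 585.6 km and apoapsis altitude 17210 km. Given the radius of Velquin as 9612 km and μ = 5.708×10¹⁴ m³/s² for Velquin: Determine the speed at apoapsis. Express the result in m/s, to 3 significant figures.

v ≈ 3420 m/s

r_p = 9612 + 585.6 = 10198 km = 1.0198×10⁷ m.
r_a = 9612 + 17210 = 26822 km = 2.6822×10⁷ m.
Semi-major axis a = (r_p + r_a)/2 = 18510 km = 1.851×10⁷ m.
Vis-viva: v² = μ(2/r − 1/a) = 5.708×10¹⁴ × (7.457×10⁻⁸ − 5.403×10⁻⁸) = 1.172×10⁷ m²/s².
v = 3424 m/s.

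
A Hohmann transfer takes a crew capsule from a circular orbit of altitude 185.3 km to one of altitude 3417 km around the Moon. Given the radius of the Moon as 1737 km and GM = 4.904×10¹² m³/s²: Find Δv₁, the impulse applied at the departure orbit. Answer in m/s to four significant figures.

r₁ = 1737 + 185.3 = 1922.3 km = 1.9223×10⁶ m.
r₂ = 1737 + 3417 = 5154.0 km = 5.1540×10⁶ m.
Transfer ellipse a_t = (r₁ + r₂)/2 = 3.538×10⁶ m.
At r₁: circular v_c1 = √(μ/r₁) = 1597 m/s; transfer-perilune v_p = √[μ(2/r₁ − 1/a_t)] = 1928 m/s.
Δv₁ = v_p − v_c1 = 330.5 m/s.

Δv ≈ 330.5 m/s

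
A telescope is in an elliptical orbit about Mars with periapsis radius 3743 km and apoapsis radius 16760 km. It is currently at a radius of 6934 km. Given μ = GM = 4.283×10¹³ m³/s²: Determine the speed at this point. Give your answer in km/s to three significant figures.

Semi-major axis a = (r_p + r_a)/2 = 10252 km = 1.025×10⁷ m.
Vis-viva: v² = μ(2/r − 1/a) = 4.283×10¹³ × (2.884×10⁻⁷ − 9.755×10⁻⁸) = 8.176×10⁶ m²/s².
v = 2859 m/s = 2.859 km/s.

v ≈ 2.86 km/s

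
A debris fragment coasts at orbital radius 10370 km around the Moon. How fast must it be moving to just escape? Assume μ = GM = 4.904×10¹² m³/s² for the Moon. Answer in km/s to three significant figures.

v_esc ≈ 0.973 km/s

r = 10370 km = 1.037×10⁷ m.
Escape speed v_esc = √(2μ/r) = √(2 × 4.904×10¹² / 1.037×10⁷) = √(9.458×10⁵) = 972.5 m/s.
= 0.9725 km/s.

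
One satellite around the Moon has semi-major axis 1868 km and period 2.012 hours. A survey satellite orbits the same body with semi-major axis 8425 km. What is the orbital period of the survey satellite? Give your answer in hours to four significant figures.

Kepler's third law: T² ∝ a³, so T₂ = T₁ (a₂/a₁)^(3/2).
a₂/a₁ = 4.510, (a₂/a₁)^(3/2) = 9.578.
T₂ = 2.012 × 9.578 = 19.27 hours.

T₂ ≈ 19.27 hours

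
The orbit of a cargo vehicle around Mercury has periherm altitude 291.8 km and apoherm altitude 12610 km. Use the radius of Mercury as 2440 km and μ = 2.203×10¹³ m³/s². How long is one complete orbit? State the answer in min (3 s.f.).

r_p = 2440 + 291.8 = 2731.8 km = 2.7318×10⁶ m.
r_a = 2440 + 12610 = 15050 km = 1.5050×10⁷ m.
Semi-major axis a = (r_p + r_a)/2 = (2731.8 + 15050)/2 = 8890.9 km = 8.891×10⁶ m.
By Kepler's third law T = 2π√(a³/μ) = 2π × 5.648×10³ = 3.549×10⁴ s.
= 591.5 min.

T ≈ 591 min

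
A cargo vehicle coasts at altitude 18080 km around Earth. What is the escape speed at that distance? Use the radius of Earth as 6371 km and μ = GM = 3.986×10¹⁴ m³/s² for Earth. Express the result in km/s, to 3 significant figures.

v_esc ≈ 5.71 km/s

r = 6371 + 18080 = 24451 km = 2.4451×10⁷ m.
Escape speed v_esc = √(2μ/r) = √(2 × 3.986×10¹⁴ / 2.445×10⁷) = √(3.260×10⁷) = 5710 m/s.
= 5.710 km/s.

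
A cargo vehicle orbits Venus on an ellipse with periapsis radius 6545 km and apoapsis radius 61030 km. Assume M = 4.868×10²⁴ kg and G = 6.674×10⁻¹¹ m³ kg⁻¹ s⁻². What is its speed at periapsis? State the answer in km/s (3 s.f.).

μ = GM = 6.674×10⁻¹¹ × 4.868×10²⁴ = 3.249×10¹⁴ m³/s².
Semi-major axis a = (r_p + r_a)/2 = 33788 km = 3.379×10⁷ m.
Vis-viva: v² = μ(2/r − 1/a) = 3.249×10¹⁴ × (3.056×10⁻⁷ − 2.960×10⁻⁸) = 8.966×10⁷ m²/s².
v = 9469 m/s = 9.469 km/s.

v ≈ 9.47 km/s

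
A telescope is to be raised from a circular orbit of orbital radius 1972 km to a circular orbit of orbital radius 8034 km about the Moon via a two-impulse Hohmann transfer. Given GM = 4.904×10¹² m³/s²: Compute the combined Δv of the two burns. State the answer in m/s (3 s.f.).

Δv_total ≈ 712 m/s

r₁ = 1972 km = 1.972×10⁶ m.
r₂ = 8034 km = 8.034×10⁶ m.
Transfer ellipse a_t = (r₁ + r₂)/2 = 5.003×10⁶ m.
At r₁: circular v_c1 = √(μ/r₁) = 1577 m/s; transfer-perilune v_p = √[μ(2/r₁ − 1/a_t)] = 1998 m/s.
Δv₁ = v_p − v_c1 = 421.4 m/s.
At r₂: circular v_c2 = √(μ/r₂) = 781.3 m/s; transfer-apolune v_a = √[μ(2/r₂ − 1/a_t)] = 490.5 m/s.
Δv₂ = v_c2 − v_a = 290.8 m/s.
Total Δv = Δv₁ + Δv₂ = 712.2 m/s.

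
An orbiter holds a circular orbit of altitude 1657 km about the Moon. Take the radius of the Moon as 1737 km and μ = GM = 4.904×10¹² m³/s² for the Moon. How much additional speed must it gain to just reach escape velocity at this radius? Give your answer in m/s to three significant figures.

r = 1737 + 1657 = 3394.0 km = 3.3940×10⁶ m.
Circular speed v_c = √(μ/r) = 1202 m/s.
Escape speed v_esc = √(2μ/r) = √2 × v_c = 1700 m/s.
Δv = v_esc − v_c = 497.9 m/s.

Δv ≈ 498 m/s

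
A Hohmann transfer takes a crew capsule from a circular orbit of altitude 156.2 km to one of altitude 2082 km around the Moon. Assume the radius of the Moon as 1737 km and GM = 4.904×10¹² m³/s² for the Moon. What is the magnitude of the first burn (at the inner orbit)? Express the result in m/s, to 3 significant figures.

r₁ = 1737 + 156.2 = 1893.2 km = 1.8932×10⁶ m.
r₂ = 1737 + 2082 = 3819.0 km = 3.8190×10⁶ m.
Transfer ellipse a_t = (r₁ + r₂)/2 = 2.856×10⁶ m.
At r₁: circular v_c1 = √(μ/r₁) = 1609 m/s; transfer-perilune v_p = √[μ(2/r₁ − 1/a_t)] = 1861 m/s.
Δv₁ = v_p − v_c1 = 251.6 m/s.

Δv ≈ 252 m/s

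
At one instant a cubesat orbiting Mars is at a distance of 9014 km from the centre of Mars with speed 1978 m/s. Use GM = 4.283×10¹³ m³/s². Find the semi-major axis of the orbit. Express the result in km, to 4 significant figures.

a ≈ 7661 km

r = 9.014×10⁶ m.
Specific orbital energy ε = v²/2 − μ/r = (1978)²/2 − 4.283×10¹³/9.014×10⁶ = -2.795×10⁶ J/kg.
Since ε = −μ/(2a), a = −μ/(2ε) = 7.661×10⁶ m = 7661.2 km.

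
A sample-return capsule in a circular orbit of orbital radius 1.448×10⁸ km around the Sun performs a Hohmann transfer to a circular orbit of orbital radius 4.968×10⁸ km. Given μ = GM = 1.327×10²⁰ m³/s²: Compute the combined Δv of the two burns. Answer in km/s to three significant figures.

r₁ = 1.448×10⁸ km = 1.448×10¹¹ m.
r₂ = 4.968×10⁸ km = 4.968×10¹¹ m.
Transfer ellipse a_t = (r₁ + r₂)/2 = 3.208×10¹¹ m.
At r₁: circular v_c1 = √(μ/r₁) = 30270 m/s; transfer-perihelion v_p = √[μ(2/r₁ − 1/a_t)] = 37670 m/s.
Δv₁ = v_p − v_c1 = 7400 m/s.
At r₂: circular v_c2 = √(μ/r₂) = 16340 m/s; transfer-aphelion v_a = √[μ(2/r₂ − 1/a_t)] = 10980 m/s.
Δv₂ = v_c2 − v_a = 5363 m/s.
Total Δv = Δv₁ + Δv₂ = 12760 m/s = 12.76 km/s.

Δv_total ≈ 12.8 km/s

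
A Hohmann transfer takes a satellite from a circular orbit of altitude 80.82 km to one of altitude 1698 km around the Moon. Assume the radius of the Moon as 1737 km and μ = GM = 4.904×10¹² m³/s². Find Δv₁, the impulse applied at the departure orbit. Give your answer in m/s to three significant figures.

Δv ≈ 236 m/s

r₁ = 1737 + 80.82 = 1817.8 km = 1.8178×10⁶ m.
r₂ = 1737 + 1698 = 3435.0 km = 3.4350×10⁶ m.
Transfer ellipse a_t = (r₁ + r₂)/2 = 2.626×10⁶ m.
At r₁: circular v_c1 = √(μ/r₁) = 1642 m/s; transfer-perilune v_p = √[μ(2/r₁ − 1/a_t)] = 1878 m/s.
Δv₁ = v_p − v_c1 = 235.9 m/s.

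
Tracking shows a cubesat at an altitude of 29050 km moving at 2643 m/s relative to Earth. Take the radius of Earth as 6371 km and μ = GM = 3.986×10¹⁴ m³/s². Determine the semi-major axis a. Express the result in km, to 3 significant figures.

r = 6371 + 29050 = 35421 km = 3.542×10⁷ m.
Vis-viva rearranged: 1/a = 2/r − v²/μ = 5.646×10⁻⁸ − 1.752×10⁻⁸ = 3.894×10⁻⁸ m⁻¹.
a = 2.568×10⁷ m = 25681 km.

a ≈ 25700 km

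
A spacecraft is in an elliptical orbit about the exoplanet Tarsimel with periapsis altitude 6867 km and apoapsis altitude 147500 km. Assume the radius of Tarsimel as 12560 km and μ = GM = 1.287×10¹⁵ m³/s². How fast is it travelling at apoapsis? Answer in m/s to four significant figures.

r_p = 12560 + 6867 = 19427 km = 1.9427×10⁷ m.
r_a = 12560 + 147500 = 160060 km = 1.6006×10⁸ m.
Semi-major axis a = (r_p + r_a)/2 = 89744 km = 8.974×10⁷ m.
Vis-viva: v² = μ(2/r − 1/a) = 1.287×10¹⁵ × (1.250×10⁻⁸ − 1.114×10⁻⁸) = 1.741×10⁶ m²/s².
v = 1319 m/s.

v ≈ 1319 m/s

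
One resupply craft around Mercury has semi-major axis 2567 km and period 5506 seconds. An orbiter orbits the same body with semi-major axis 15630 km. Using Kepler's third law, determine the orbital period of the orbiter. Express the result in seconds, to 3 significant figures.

Kepler's third law: T² ∝ a³, so T₂ = T₁ (a₂/a₁)^(3/2).
a₂/a₁ = 6.089, (a₂/a₁)^(3/2) = 15.02.
T₂ = 5506 × 15.02 = 82720 seconds.

T₂ ≈ 82700 seconds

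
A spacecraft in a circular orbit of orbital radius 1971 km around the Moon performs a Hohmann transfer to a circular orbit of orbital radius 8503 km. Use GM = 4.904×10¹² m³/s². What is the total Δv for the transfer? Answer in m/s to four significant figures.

Δv_total ≈ 726.1 m/s

r₁ = 1971 km = 1.971×10⁶ m.
r₂ = 8503 km = 8.503×10⁶ m.
Transfer ellipse a_t = (r₁ + r₂)/2 = 5.237×10⁶ m.
At r₁: circular v_c1 = √(μ/r₁) = 1577 m/s; transfer-perilune v_p = √[μ(2/r₁ − 1/a_t)] = 2010 m/s.
Δv₁ = v_p − v_c1 = 432.5 m/s.
At r₂: circular v_c2 = √(μ/r₂) = 759.4 m/s; transfer-apolune v_a = √[μ(2/r₂ − 1/a_t)] = 465.9 m/s.
Δv₂ = v_c2 − v_a = 293.5 m/s.
Total Δv = Δv₁ + Δv₂ = 726.1 m/s.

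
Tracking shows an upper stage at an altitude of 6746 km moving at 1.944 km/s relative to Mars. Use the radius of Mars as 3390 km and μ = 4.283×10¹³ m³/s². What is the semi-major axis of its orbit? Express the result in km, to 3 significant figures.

a ≈ 9170 km

r = 3390 + 6746 = 10136 km = 1.014×10⁷ m.
Vis-viva rearranged: 1/a = 2/r − v²/μ = 1.973×10⁻⁷ − 8.824×10⁻⁸ = 1.091×10⁻⁷ m⁻¹.
a = 9.168×10⁶ m = 9167.5 km.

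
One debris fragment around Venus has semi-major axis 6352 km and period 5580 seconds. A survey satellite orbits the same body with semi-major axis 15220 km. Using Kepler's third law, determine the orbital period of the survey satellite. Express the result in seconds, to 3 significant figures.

T₂ ≈ 20700 seconds

Kepler's third law: T² ∝ a³, so T₂ = T₁ (a₂/a₁)^(3/2).
a₂/a₁ = 2.396, (a₂/a₁)^(3/2) = 3.709.
T₂ = 5580 × 3.709 = 20700 seconds.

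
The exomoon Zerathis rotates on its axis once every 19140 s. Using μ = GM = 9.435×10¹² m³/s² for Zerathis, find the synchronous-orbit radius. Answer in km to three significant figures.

A synchronous orbit has period T, so by Kepler's third law a = (μT²/4π²)^(1/3).
μT²/4π² = 9.435×10¹² × (1.914×10⁴)² / 39.48 = 8.755×10¹⁹ m³.
a = 4.440×10⁶ m = 4440.4 km.

r_sync ≈ 4440 km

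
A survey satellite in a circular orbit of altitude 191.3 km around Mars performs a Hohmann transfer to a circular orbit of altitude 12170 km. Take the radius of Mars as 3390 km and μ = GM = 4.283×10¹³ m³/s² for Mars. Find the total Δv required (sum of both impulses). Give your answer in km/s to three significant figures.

Δv_total ≈ 1.60 km/s

r₁ = 3390 + 191.3 = 3581.3 km = 3.5813×10⁶ m.
r₂ = 3390 + 12170 = 15560 km = 1.5560×10⁷ m.
Transfer ellipse a_t = (r₁ + r₂)/2 = 9.571×10⁶ m.
At r₁: circular v_c1 = √(μ/r₁) = 3458 m/s; transfer-periapsis v_p = √[μ(2/r₁ − 1/a_t)] = 4409 m/s.
Δv₁ = v_p − v_c1 = 951.3 m/s.
At r₂: circular v_c2 = √(μ/r₂) = 1659 m/s; transfer-apoapsis v_a = √[μ(2/r₂ − 1/a_t)] = 1015 m/s.
Δv₂ = v_c2 − v_a = 644.2 m/s.
Total Δv = Δv₁ + Δv₂ = 1595 m/s = 1.595 km/s.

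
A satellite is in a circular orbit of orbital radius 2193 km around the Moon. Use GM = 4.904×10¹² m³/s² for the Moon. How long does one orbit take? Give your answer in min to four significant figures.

T ≈ 153.6 min

r = 2193 km = 2.193×10⁶ m.
Kepler's third law: T = 2π√(r³/μ) = 2π√((2.193×10⁶)³ / 4.904×10¹²).
r³/μ = 2.151×10⁶ s², so T = 2π × 1.467×10³ = 9.214×10³ s.
Converting: 9.214×10³ s ÷ 60.00 = 153.6 min.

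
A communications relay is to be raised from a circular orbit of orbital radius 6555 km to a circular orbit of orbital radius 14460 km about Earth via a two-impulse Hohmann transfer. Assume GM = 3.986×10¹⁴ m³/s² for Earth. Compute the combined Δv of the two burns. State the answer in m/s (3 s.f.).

r₁ = 6555 km = 6.555×10⁶ m.
r₂ = 14460 km = 1.446×10⁷ m.
Transfer ellipse a_t = (r₁ + r₂)/2 = 1.051×10⁷ m.
At r₁: circular v_c1 = √(μ/r₁) = 7798 m/s; transfer-perigee v_p = √[μ(2/r₁ − 1/a_t)] = 9148 m/s.
Δv₁ = v_p − v_c1 = 1350 m/s.
At r₂: circular v_c2 = √(μ/r₂) = 5250 m/s; transfer-apogee v_a = √[μ(2/r₂ − 1/a_t)] = 4147 m/s.
Δv₂ = v_c2 − v_a = 1103 m/s.
Total Δv = Δv₁ + Δv₂ = 2453 m/s.

Δv_total ≈ 2450 m/s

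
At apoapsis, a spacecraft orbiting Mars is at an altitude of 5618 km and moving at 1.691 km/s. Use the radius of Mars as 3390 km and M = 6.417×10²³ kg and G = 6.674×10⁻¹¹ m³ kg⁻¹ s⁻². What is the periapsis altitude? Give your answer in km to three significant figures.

μ = GM = 6.674×10⁻¹¹ × 6.417×10²³ = 4.283×10¹³ m³/s².
r_a = 3390 + 5618 = 9008.0 km = 9.008×10⁶ m.
Specific energy ε = v²/2 − μ/r = -3.325×10⁶ J/kg, so a = −μ/(2ε) = 6.441×10⁶ m.
The apsides satisfy r_p + r_a = 2a, so the periapsis radius is 2a − r_a = 3.874×10⁶ m = 3873.9 km.
Periapsis altitude = 3873.9 − 3390 = 483.89 km.

periapsis altitude ≈ 484 km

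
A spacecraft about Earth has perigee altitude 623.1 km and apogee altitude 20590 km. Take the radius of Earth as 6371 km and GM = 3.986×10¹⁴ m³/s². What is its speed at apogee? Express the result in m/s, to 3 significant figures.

r_p = 6371 + 623.1 = 6994.1 km = 6.9941×10⁶ m.
r_a = 6371 + 20590 = 26961 km = 2.6961×10⁷ m.
Semi-major axis a = (r_p + r_a)/2 = 16978 km = 1.698×10⁷ m.
Vis-viva: v² = μ(2/r − 1/a) = 3.986×10¹⁴ × (7.418×10⁻⁸ − 5.890×10⁻⁸) = 6.091×10⁶ m²/s².
v = 2468 m/s.

v ≈ 2470 m/s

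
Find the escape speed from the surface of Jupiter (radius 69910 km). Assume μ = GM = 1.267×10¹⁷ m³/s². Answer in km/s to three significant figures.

r = R = 6.991×10⁷ m.
Escape speed v_esc = √(2μ/r) = √(2 × 1.267×10¹⁷ / 6.991×10⁷) = √(3.625×10⁹) = 60210 m/s.
= 60.21 km/s.

v_esc ≈ 60.2 km/s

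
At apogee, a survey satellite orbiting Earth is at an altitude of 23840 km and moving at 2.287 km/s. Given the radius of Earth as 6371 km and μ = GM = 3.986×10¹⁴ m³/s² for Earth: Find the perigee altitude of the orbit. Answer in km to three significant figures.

perigee altitude ≈ 1100 km

r_a = 6371 + 23840 = 30211 km = 3.021×10⁷ m.
Specific energy ε = v²/2 − μ/r = -1.058×10⁷ J/kg, so a = −μ/(2ε) = 1.884×10⁷ m.
The apsides satisfy r_p + r_a = 2a, so the perigee radius is 2a − r_a = 7.469×10⁶ m = 7468.5 km.
Perigee altitude = 7468.5 − 6371 = 1097.5 km.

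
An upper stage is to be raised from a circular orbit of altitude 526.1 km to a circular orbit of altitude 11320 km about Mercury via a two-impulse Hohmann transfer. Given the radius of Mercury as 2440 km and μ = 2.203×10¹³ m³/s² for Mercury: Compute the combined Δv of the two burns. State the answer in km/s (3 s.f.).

r₁ = 2440 + 526.1 = 2966.1 km = 2.9661×10⁶ m.
r₂ = 2440 + 11320 = 13760 km = 1.3760×10⁷ m.
Transfer ellipse a_t = (r₁ + r₂)/2 = 8.363×10⁶ m.
At r₁: circular v_c1 = √(μ/r₁) = 2725 m/s; transfer-periherm v_p = √[μ(2/r₁ − 1/a_t)] = 3496 m/s.
Δv₁ = v_p − v_c1 = 770.5 m/s.
At r₂: circular v_c2 = √(μ/r₂) = 1265 m/s; transfer-apoherm v_a = √[μ(2/r₂ − 1/a_t)] = 753.5 m/s.
Δv₂ = v_c2 − v_a = 511.8 m/s.
Total Δv = Δv₁ + Δv₂ = 1282 m/s = 1.282 km/s.

Δv_total ≈ 1.28 km/s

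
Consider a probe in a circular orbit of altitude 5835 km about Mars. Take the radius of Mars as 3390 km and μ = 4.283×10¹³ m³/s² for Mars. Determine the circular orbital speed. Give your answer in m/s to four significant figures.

r = 3390 + 5835 = 9225.0 km = 9.2250×10⁶ m.
For a circular orbit v = √(μ/r) = √(4.283×10¹³ / 9.225×10⁶) = √(4.643×10⁶) = 2155 m/s.

v ≈ 2155 m/s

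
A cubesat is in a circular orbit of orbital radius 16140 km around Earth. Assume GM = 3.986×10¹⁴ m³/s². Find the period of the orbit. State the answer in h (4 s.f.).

r = 16140 km = 1.614×10⁷ m.
Kepler's third law: T = 2π√(r³/μ) = 2π√((1.614×10⁷)³ / 3.986×10¹⁴).
r³/μ = 1.055×10⁷ s², so T = 2π × 3.248×10³ = 2.041×10⁴ s.
Converting: 2.041×10⁴ s ÷ 3600 = 5.668 h.

T ≈ 5.668 h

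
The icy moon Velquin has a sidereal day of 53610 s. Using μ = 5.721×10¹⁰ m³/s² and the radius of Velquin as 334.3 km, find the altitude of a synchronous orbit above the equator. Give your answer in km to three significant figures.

h_sync ≈ 1270 km

A synchronous orbit has period T, so by Kepler's third law a = (μT²/4π²)^(1/3).
μT²/4π² = 5.721×10¹⁰ × (5.361×10⁴)² / 39.48 = 4.165×10¹⁸ m³.
a = 1.609×10⁶ m = 1608.9 km.
Altitude h = a − R = 1608.9 − 334.3 = 1274.6 km.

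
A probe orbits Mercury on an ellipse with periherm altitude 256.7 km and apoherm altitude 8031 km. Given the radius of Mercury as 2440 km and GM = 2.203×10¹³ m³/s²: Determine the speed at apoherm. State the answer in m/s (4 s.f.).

r_p = 2440 + 256.7 = 2696.7 km = 2.6967×10⁶ m.
r_a = 2440 + 8031 = 10471 km = 1.0471×10⁷ m.
Semi-major axis a = (r_p + r_a)/2 = 6583.9 km = 6.584×10⁶ m.
Vis-viva: v² = μ(2/r − 1/a) = 2.203×10¹³ × (1.910×10⁻⁷ − 1.519×10⁻⁷) = 8.617×10⁵ m²/s².
v = 928.3 m/s.

v ≈ 928.3 m/s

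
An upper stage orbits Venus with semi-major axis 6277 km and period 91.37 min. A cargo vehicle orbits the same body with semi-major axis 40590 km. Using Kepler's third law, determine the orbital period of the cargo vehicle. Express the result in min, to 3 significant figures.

Kepler's third law: T² ∝ a³, so T₂ = T₁ (a₂/a₁)^(3/2).
a₂/a₁ = 6.466, (a₂/a₁)^(3/2) = 16.44.
T₂ = 91.37 × 16.44 = 1502 min.

T₂ ≈ 1500 min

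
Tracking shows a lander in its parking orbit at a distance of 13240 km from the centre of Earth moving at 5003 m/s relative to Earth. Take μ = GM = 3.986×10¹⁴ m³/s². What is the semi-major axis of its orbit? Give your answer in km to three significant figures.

r = 1.324×10⁷ m.
Specific orbital energy ε = v²/2 − μ/r = (5003)²/2 − 3.986×10¹⁴/1.324×10⁷ = -1.759×10⁷ J/kg.
Since ε = −μ/(2a), a = −μ/(2ε) = 1.133×10⁷ m = 11330 km.

a ≈ 11300 km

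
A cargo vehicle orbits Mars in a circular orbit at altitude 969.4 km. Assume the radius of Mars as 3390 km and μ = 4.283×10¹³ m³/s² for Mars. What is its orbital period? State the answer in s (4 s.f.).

r = 3390 + 969.4 = 4359.4 km = 4.3594×10⁶ m.
Kepler's third law: T = 2π√(r³/μ) = 2π√((4.359×10⁶)³ / 4.283×10¹³).
r³/μ = 1.934×10⁶ s², so T = 2π × 1.391×10³ = 8.739×10³ s.

T ≈ 8739 s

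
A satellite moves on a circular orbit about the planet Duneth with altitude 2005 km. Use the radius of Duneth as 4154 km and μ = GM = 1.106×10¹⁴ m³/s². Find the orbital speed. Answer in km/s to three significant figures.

v ≈ 4.24 km/s

r = 4154 + 2005 = 6159.0 km = 6.1590×10⁶ m.
For a circular orbit v = √(μ/r) = √(1.106×10¹⁴ / 6.159×10⁶) = √(1.796×10⁷) = 4238 m/s.
That is 4.238 km/s.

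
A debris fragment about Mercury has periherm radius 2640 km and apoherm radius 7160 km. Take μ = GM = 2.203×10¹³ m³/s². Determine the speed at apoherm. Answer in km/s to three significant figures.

Semi-major axis a = (r_p + r_a)/2 = 4900.0 km = 4.900×10⁶ m.
Vis-viva: v² = μ(2/r − 1/a) = 2.203×10¹³ × (2.793×10⁻⁷ − 2.041×10⁻⁷) = 1.658×10⁶ m²/s².
v = 1288 m/s = 1.288 km/s.

v ≈ 1.29 km/s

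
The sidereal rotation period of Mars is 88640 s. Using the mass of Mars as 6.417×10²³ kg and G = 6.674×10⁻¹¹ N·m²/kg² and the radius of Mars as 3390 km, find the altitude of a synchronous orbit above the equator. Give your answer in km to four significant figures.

h_sync ≈ 17040 km

μ = GM = 6.674×10⁻¹¹ × 6.417×10²³ = 4.283×10¹³ m³/s².
A synchronous orbit has period T, so by Kepler's third law a = (μT²/4π²)^(1/3).
μT²/4π² = 4.283×10¹³ × (8.864×10⁴)² / 39.48 = 8.524×10²¹ m³.
a = 2.043×10⁷ m = 20427 km.
Altitude h = a − R = 20427 − 3390 = 17037 km.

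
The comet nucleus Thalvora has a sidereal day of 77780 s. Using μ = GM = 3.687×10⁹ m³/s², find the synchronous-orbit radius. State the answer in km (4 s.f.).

A synchronous orbit has period T, so by Kepler's third law a = (μT²/4π²)^(1/3).
μT²/4π² = 3.687×10⁹ × (7.778×10⁴)² / 39.48 = 5.650×10¹⁷ m³.
a = 8.267×10⁵ m = 826.70 km.

r_sync ≈ 826.7 km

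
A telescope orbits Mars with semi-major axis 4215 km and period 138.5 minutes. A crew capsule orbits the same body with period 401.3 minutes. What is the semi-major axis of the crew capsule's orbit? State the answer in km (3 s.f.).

Kepler's third law: a³ ∝ T², so a₂ = a₁ (T₂/T₁)^(2/3).
T₂/T₁ = 2.897, (T₂/T₁)^(2/3) = 2.032.
a₂ = 4215 × 2.032 = 8567 km.

a₂ ≈ 8570 km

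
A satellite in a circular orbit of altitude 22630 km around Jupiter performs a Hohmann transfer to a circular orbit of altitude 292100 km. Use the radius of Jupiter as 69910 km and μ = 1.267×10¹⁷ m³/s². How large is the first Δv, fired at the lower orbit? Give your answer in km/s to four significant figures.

Δv ≈ 9.697 km/s

r₁ = 69910 + 22630 = 92540 km = 9.2540×10⁷ m.
r₂ = 69910 + 292100 = 362010 km = 3.6201×10⁸ m.
Transfer ellipse a_t = (r₁ + r₂)/2 = 2.273×10⁸ m.
At r₁: circular v_c1 = √(μ/r₁) = 37000 m/s; transfer-perijove v_p = √[μ(2/r₁ − 1/a_t)] = 46700 m/s.
Δv₁ = v_p − v_c1 = 9697 m/s.
= 9.697 km/s.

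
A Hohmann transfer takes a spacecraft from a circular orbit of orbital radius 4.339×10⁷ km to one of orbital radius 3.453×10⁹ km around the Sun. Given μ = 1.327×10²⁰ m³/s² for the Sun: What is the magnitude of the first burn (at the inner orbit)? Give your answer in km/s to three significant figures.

r₁ = 4.339×10⁷ km = 4.339×10¹⁰ m.
r₂ = 3.453×10⁹ km = 3.453×10¹² m.
Transfer ellipse a_t = (r₁ + r₂)/2 = 1.748×10¹² m.
At r₁: circular v_c1 = √(μ/r₁) = 55300 m/s; transfer-perihelion v_p = √[μ(2/r₁ − 1/a_t)] = 77720 m/s.
Δv₁ = v_p − v_c1 = 22420 m/s.
= 22.42 km/s.

Δv ≈ 22.4 km/s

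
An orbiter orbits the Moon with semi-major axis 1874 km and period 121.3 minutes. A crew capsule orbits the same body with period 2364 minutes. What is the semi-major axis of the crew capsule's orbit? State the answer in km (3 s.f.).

a₂ ≈ 13600 km

Kepler's third law: a³ ∝ T², so a₂ = a₁ (T₂/T₁)^(2/3).
T₂/T₁ = 19.49, (T₂/T₁)^(2/3) = 7.242.
a₂ = 1874 × 7.242 = 13570 km.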